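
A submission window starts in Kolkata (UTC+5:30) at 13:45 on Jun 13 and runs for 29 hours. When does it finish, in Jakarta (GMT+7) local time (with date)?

Convert start to UTC: 13:45 − 5:30 = 08:15 UTC on Jun 13.
Add 29 hours duration → 13:15 UTC (Jun 14).
Jakarta is UTC+7:00, so local end time = 13:15 + 7:00 = 20:15 on Jun 14.

20:15 on Jun 14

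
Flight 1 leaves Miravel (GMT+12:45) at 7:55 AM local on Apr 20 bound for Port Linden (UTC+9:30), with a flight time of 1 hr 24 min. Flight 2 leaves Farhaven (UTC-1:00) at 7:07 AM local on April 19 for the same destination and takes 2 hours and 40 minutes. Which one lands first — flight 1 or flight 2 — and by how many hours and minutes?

Flight 1 in UTC: 7:55 AM − 12:45 = 7:10 PM on Apr 19.
+1 hour and 24 minutes → arrive 8:34 PM UTC on Apr 19.
Flight 2 in UTC: 7:07 AM + 1:00 = 8:07 AM on Apr 19.
+2 hours and 40 minutes → arrive 10:47 AM UTC on Apr 19.
Flight 2 lands earlier by 9 hours 47 minutes.

the second, by 9 hours 47 minutes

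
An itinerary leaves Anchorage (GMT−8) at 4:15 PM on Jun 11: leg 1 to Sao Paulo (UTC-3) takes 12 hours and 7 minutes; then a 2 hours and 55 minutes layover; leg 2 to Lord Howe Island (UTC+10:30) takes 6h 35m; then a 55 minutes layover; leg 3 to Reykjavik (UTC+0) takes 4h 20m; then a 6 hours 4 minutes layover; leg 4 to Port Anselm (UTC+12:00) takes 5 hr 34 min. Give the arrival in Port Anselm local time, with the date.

Convert departure to UTC: 4:15 PM + 8:00 = 12:15 AM UTC on Jun 12.
Add 12 hours and 7 minutes leg 1 → 12:22 PM UTC.
Add 2 hours and 55 minutes layover in Sao Paulo → 3:17 PM UTC.
Add 6 hours 35 minutes leg 2 → 9:52 PM UTC.
Add 55 minutes layover in Lord Howe Island → 10:47 PM UTC.
Add 4 hours and 20 minutes leg 3 → 3:07 AM UTC (Jun 13).
Add 6 hours 4 minutes layover in Reykjavik → 9:11 AM UTC.
Add 5 hours 34 minutes leg 4 → 2:45 PM UTC.
Port Anselm is UTC+12:00, so local arrival = 2:45 PM + 12:00 = 2:45 AM on Jun 14.

2:45 AM on June 14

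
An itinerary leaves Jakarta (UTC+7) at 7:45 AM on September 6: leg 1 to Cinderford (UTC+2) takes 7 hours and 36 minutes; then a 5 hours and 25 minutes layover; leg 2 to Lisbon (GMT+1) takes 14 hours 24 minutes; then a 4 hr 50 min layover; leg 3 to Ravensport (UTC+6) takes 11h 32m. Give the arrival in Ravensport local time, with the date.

2:32 AM on September 8

Convert departure to UTC: 7:45 AM − 7:00 = 12:45 AM UTC on Sep 6.
Add 7 hours 36 minutes leg 1 → 8:21 AM UTC.
Add 5 hours 25 minutes layover in Cinderford → 1:46 PM UTC.
Add 14 hours and 24 minutes leg 2 → 4:10 AM UTC (Sep 7).
Add 4 hours 50 minutes layover in Lisbon → 9:00 AM UTC.
Add 11 hours 32 minutes leg 3 → 8:32 PM UTC.
Ravensport is UTC+6:00, so local arrival = 8:32 PM + 6:00 = 2:32 AM on Sep 8.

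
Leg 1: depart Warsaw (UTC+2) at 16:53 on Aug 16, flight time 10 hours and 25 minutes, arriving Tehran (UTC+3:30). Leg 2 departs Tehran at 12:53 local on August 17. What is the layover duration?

8 hours 5 minutes

Convert departure to UTC: 16:53 − 2:00 = 14:53 UTC on Aug 16.
Add 10 hours and 25 minutes flight time → 01:18 UTC (Aug 17).
Tehran is UTC+3:30, so local arrival = 01:18 + 3:30 = 04:48 on Aug 17.
Layover = 12:53 − 04:48 = 8 hours 5 minutes.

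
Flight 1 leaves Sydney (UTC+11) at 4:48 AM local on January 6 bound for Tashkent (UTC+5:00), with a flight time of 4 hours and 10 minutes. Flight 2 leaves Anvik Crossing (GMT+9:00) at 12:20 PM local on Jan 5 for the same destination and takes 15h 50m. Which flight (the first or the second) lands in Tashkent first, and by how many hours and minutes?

the second, by 2 hours 48 minutes

Flight 1 in UTC: 4:48 AM − 11:00 = 5:48 PM on Jan 5.
+4 hours and 10 minutes → arrive 9:58 PM UTC on Jan 5.
Flight 2 in UTC: 12:20 PM − 9:00 = 3:20 AM on Jan 5.
+15 hours and 50 minutes → arrive 7:10 PM UTC on Jan 5.
Flight 2 lands earlier by 2 hours 48 minutes.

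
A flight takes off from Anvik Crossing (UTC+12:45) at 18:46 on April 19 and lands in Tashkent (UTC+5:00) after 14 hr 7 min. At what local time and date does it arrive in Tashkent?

Convert departure to UTC: 18:46 − 12:45 = 06:01 UTC on Apr 19.
Add 14 hours 7 minutes travel time → 20:08 UTC.
Tashkent is UTC+5:00, so local arrival = 20:08 + 5:00 = 01:08 on Apr 20.

01:08 on April 20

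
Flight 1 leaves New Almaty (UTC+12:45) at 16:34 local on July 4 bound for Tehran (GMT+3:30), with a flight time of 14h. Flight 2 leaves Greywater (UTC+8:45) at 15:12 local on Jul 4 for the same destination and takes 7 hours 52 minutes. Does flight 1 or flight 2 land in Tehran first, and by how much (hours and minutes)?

the second, by 3 hours 30 minutes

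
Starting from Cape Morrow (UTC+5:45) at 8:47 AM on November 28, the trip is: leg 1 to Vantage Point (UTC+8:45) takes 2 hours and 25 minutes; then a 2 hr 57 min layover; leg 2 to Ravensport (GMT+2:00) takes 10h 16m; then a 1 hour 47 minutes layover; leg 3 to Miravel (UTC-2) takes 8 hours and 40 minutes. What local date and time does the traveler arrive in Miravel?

Convert departure to UTC: 8:47 AM − 5:45 = 3:02 AM UTC on Nov 28.
Add 2 hours and 25 minutes leg 1 → 5:27 AM UTC.
Add 2 hours and 57 minutes layover in Vantage Point → 8:24 AM UTC.
Add 10 hours 16 minutes leg 2 → 6:40 PM UTC.
Add 1 hour 47 minutes layover in Ravensport → 8:27 PM UTC.
Add 8 hours and 40 minutes leg 3 → 5:07 AM UTC (Nov 29).
Miravel is UTC−2:00, so local arrival = 5:07 AM − 2:00 = 3:07 AM on Nov 29.

3:07 AM on Nov 29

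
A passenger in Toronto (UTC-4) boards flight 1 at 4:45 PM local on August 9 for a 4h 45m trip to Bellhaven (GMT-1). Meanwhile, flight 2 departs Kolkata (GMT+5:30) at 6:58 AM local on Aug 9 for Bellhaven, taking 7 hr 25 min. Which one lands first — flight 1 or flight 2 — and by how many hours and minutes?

the second, by 16 hours 37 minutes

Flight 1 in UTC: 4:45 PM + 4:00 = 8:45 PM on Aug 9.
+4 hours and 45 minutes → arrive 1:30 AM UTC on Aug 10.
Flight 2 in UTC: 6:58 AM − 5:30 = 1:28 AM on Aug 9.
+7 hours and 25 minutes → arrive 8:53 AM UTC on Aug 9.
Flight 2 lands earlier by 16 hours 37 minutes.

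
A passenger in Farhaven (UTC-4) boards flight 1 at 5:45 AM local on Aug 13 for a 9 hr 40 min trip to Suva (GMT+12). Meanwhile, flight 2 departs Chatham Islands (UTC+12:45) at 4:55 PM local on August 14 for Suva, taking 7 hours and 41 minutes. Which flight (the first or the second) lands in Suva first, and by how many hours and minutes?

Flight 1 in UTC: 5:45 AM + 4:00 = 9:45 AM on Aug 13.
+9 hours 40 minutes → arrive 7:25 PM UTC on Aug 13.
Flight 2 in UTC: 4:55 PM − 12:45 = 4:10 AM on Aug 14.
+7 hours 41 minutes → arrive 11:51 AM UTC on Aug 14.
Flight 1 lands earlier by 16 hours 26 minutes.

the first, by 16 hours 26 minutes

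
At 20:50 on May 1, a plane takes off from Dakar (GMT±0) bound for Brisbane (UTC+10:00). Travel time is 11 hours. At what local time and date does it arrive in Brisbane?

17:50 on May 2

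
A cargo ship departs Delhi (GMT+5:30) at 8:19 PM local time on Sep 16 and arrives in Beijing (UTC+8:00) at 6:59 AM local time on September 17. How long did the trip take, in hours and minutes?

8 hours 10 minutes

Departure in UTC: 8:19 PM − 5:30 = 2:49 PM on Sep 16.
Arrival in UTC: 6:59 AM − 8:00 = 10:59 PM on Sep 16.
Elapsed = 10:59 PM − 2:49 PM = 8 hours 10 minutes.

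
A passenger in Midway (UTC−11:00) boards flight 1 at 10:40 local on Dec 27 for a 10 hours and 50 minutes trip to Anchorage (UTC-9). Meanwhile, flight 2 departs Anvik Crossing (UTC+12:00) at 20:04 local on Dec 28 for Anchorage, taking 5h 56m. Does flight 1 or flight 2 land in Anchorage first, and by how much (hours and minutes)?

Flight 1 in UTC: 10:40 + 11:00 = 21:40 on Dec 27.
+10 hours 50 minutes → arrive 08:30 UTC on Dec 28.
Flight 2 in UTC: 20:04 − 12:00 = 08:04 on Dec 28.
+5 hours and 56 minutes → arrive 14:00 UTC on Dec 28.
Flight 1 lands earlier by 5 hours 30 minutes.

the first, by 5 hours 30 minutes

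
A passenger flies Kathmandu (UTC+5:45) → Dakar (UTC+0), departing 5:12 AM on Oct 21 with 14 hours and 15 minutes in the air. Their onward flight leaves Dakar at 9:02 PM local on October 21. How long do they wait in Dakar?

7 hours 20 minutes

Convert departure to UTC: 5:12 AM − 5:45 = 11:27 PM UTC on Oct 20.
Add 14 hours and 15 minutes flight time → 1:42 PM UTC (Oct 21).
Dakar is UTC+0, so local arrival is the same: 1:42 PM on Oct 21.
Layover = 9:02 PM − 1:42 PM = 7 hours 20 minutes.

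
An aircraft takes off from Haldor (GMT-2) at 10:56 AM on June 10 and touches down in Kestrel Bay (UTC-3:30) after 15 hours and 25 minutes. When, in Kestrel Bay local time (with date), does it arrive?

Convert departure to UTC: 10:56 AM + 2:00 = 12:56 PM UTC on Jun 10.
Add 15 hours and 25 minutes travel time → 4:21 AM UTC (Jun 11).
Kestrel Bay is UTC−3:30, so local arrival = 4:21 AM − 3:30 = 12:51 AM on Jun 11.

12:51 AM on June 11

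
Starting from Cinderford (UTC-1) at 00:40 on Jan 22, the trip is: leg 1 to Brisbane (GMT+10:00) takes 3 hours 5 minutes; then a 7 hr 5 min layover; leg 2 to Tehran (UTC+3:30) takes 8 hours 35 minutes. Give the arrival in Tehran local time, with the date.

Convert departure to UTC: 00:40 + 1:00 = 01:40 UTC on Jan 22.
Add 3 hours 5 minutes leg 1 → 04:45 UTC.
Add 7 hours 5 minutes layover in Brisbane → 11:50 UTC.
Add 8 hours and 35 minutes leg 2 → 20:25 UTC.
Tehran is UTC+3:30, so local arrival = 20:25 + 3:30 = 23:55 on Jan 22.

23:55 on January 22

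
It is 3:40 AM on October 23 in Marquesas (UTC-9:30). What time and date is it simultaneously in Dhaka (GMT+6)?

7:10 PM on Oct 23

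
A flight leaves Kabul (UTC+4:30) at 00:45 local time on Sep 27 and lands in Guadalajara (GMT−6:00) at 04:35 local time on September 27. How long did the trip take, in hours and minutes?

Departure in UTC: 00:45 − 4:30 = 20:15 on Sep 26.
Arrival in UTC: 04:35 + 6:00 = 10:35 on Sep 27.
Elapsed = 10:35 − 20:15 (+1 day) = 14 hours 20 minutes.

14 hours 20 minutes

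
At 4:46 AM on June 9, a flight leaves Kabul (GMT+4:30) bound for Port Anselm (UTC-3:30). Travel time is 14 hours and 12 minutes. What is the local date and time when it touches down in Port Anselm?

10:58 AM on June 9

Convert departure to UTC: 4:46 AM − 4:30 = 12:16 AM UTC on Jun 9.
Add 14 hours 12 minutes travel time → 2:28 PM UTC.
Port Anselm is UTC−3:30, so local arrival = 2:28 PM − 3:30 = 10:58 AM on Jun 9.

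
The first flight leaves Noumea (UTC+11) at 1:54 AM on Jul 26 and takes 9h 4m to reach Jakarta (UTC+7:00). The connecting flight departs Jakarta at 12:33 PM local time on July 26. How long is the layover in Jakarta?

5 hours 35 minutes

Convert departure to UTC: 1:54 AM − 11:00 = 2:54 PM UTC on Jul 25.
Add 9 hours and 4 minutes flight time → 11:58 PM UTC.
Jakarta is UTC+7:00, so local arrival = 11:58 PM + 7:00 = 6:58 AM on Jul 26.
Layover = 12:33 PM − 6:58 AM = 5 hours 35 minutes.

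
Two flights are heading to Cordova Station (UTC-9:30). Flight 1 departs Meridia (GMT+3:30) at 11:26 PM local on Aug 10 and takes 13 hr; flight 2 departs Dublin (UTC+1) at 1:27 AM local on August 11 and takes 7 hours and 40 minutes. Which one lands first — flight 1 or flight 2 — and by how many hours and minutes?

Flight 1 in UTC: 11:26 PM − 3:30 = 7:56 PM on Aug 10.
+13 hours → arrive 8:56 AM UTC on Aug 11.
Flight 2 in UTC: 1:27 AM − 1:00 = 12:27 AM on Aug 11.
+7 hours and 40 minutes → arrive 8:07 AM UTC on Aug 11.
Flight 2 lands earlier by 49 minutes.

the second, by 49 minutes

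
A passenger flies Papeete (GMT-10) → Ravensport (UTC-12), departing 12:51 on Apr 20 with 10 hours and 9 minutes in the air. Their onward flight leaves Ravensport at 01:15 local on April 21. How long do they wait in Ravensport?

Convert departure to UTC: 12:51 + 10:00 = 22:51 UTC on Apr 20.
Add 10 hours 9 minutes flight time → 09:00 UTC (Apr 21).
Ravensport is UTC−12:00, so local arrival = 09:00 − 12:00 = 21:00 on Apr 20.
Layover = 01:15 − 21:00 (+1 day) = 4 hours 15 minutes.

4 hours 15 minutes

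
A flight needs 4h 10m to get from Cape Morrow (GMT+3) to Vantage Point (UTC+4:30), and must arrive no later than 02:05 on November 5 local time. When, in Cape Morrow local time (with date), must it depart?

20:25 on November 4

Target arrival in UTC: 02:05 − 4:30 = 21:35 on Nov 4.
Subtract 4 hours 10 minutes → departure 17:25 UTC on Nov 4.
Cape Morrow is UTC+3:00: 17:25 + 3:00 = 20:25 on Nov 4.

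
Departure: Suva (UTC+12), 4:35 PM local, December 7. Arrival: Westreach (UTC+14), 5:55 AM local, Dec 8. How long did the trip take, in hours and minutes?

Westreach is 2:00 ahead of Suva.
Clock-face elapsed time (ignoring zones) is 13 hours 20 minutes.
Actual elapsed = 13 hours 20 minutes − 2:00 = 11 hours 20 minutes.

11 hours 20 minutes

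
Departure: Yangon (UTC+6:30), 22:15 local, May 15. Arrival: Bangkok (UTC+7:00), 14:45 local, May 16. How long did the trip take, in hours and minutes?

Departure in UTC: 22:15 − 6:30 = 15:45 on May 15.
Arrival in UTC: 14:45 − 7:00 = 07:45 on May 16.
Elapsed = 07:45 − 15:45 (+1 day) = 16 hours.

16 hours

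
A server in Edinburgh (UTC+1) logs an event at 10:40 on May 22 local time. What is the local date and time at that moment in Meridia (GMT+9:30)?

Meridia is 8:30 ahead of Edinburgh.
Shift by the zone difference: 10:40 + 8:30 = 19:10 on May 22 in Meridia.

19:10 on May 22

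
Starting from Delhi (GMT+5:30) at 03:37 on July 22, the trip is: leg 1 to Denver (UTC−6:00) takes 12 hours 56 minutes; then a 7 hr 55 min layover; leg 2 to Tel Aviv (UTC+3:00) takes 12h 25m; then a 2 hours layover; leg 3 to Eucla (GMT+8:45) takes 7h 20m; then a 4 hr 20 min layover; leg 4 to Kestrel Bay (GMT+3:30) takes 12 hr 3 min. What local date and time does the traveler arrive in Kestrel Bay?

Convert departure to UTC: 03:37 − 5:30 = 22:07 UTC on Jul 21.
Add 12 hours and 56 minutes leg 1 → 11:03 UTC (Jul 22).
Add 7 hours and 55 minutes layover in Denver → 18:58 UTC.
Add 12 hours 25 minutes leg 2 → 07:23 UTC (Jul 23).
Add 2 hours layover in Tel Aviv → 09:23 UTC.
Add 7 hours 20 minutes leg 3 → 16:43 UTC.
Add 4 hours and 20 minutes layover in Eucla → 21:03 UTC.
Add 12 hours and 3 minutes leg 4 → 09:06 UTC (Jul 24).
Kestrel Bay is UTC+3:30, so local arrival = 09:06 + 3:30 = 12:36 on Jul 24.

12:36 on July 24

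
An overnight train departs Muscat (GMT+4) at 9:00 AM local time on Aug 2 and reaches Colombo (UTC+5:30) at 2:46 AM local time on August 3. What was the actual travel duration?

16 hours 16 minutes

Departure in UTC: 9:00 AM − 4:00 = 5:00 AM on Aug 2.
Arrival in UTC: 2:46 AM − 5:30 = 9:16 PM on Aug 2.
Elapsed = 9:16 PM − 5:00 AM = 16 hours 16 minutes.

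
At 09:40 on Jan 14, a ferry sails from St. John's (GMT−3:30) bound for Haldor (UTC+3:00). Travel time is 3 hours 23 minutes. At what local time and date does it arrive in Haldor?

Convert departure to UTC: 09:40 + 3:30 = 13:10 UTC on Jan 14.
Add 3 hours and 23 minutes travel time → 16:33 UTC.
Haldor is UTC+3:00, so local arrival = 16:33 + 3:00 = 19:33 on Jan 14.

19:33 on January 14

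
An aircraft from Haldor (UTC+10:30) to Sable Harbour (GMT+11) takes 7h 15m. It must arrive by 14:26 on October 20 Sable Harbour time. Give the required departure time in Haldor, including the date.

Target arrival in UTC: 14:26 − 11:00 = 03:26 on Oct 20.
Subtract 7 hours 15 minutes → departure 20:11 UTC on Oct 19.
Haldor is UTC+10:30: 20:11 + 10:30 = 06:41 on Oct 20.

06:41 on October 20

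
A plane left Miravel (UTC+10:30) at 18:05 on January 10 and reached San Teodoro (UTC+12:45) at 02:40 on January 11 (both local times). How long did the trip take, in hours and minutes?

6 hours 20 minutes

Departure in UTC: 18:05 − 10:30 = 07:35 on Jan 10.
Arrival in UTC: 02:40 − 12:45 = 13:55 on Jan 10.
Elapsed = 13:55 − 07:35 = 6 hours 20 minutes.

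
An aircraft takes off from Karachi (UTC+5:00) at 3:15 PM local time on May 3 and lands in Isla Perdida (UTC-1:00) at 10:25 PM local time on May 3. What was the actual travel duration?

13 hours 10 minutes

Departure in UTC: 3:15 PM − 5:00 = 10:15 AM on May 3.
Arrival in UTC: 10:25 PM + 1:00 = 11:25 PM on May 3.
Elapsed = 11:25 PM − 10:15 AM = 13 hours 10 minutes.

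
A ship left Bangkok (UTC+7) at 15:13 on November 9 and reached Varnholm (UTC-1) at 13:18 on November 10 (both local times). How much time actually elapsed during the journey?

Departure in UTC: 15:13 − 7:00 = 08:13 on Nov 9.
Arrival in UTC: 13:18 + 1:00 = 14:18 on Nov 10.
Elapsed = 14:18 − 08:13 (+1 day) = 30 hours 5 minutes.

30 hours 5 minutes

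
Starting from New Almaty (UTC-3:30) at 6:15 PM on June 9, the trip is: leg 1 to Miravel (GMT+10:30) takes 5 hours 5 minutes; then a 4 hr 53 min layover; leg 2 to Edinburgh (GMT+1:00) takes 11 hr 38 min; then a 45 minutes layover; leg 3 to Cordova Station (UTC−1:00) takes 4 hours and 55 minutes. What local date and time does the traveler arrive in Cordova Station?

12:01 AM on June 11

Convert departure to UTC: 6:15 PM + 3:30 = 9:45 PM UTC on Jun 9.
Add 5 hours 5 minutes leg 1 → 2:50 AM UTC (Jun 10).
Add 4 hours and 53 minutes layover in Miravel → 7:43 AM UTC.
Add 11 hours 38 minutes leg 2 → 7:21 PM UTC.
Add 45 minutes layover in Edinburgh → 8:06 PM UTC.
Add 4 hours 55 minutes leg 3 → 1:01 AM UTC (Jun 11).
Cordova Station is UTC−1:00, so local arrival = 1:01 AM − 1:00 = 12:01 AM on Jun 11.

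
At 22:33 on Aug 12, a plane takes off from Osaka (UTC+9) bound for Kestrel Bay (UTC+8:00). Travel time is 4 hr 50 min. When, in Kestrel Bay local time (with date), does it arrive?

Convert departure to UTC: 22:33 − 9:00 = 13:33 UTC on Aug 12.
Add 4 hours and 50 minutes travel time → 18:23 UTC.
Kestrel Bay is UTC+8:00, so local arrival = 18:23 + 8:00 = 02:23 on Aug 13.

02:23 on August 13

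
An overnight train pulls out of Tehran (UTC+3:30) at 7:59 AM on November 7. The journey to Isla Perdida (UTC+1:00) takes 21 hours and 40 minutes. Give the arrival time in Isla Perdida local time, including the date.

3:09 AM on November 8

Convert departure to UTC: 7:59 AM − 3:30 = 4:29 AM UTC on Nov 7.
Add 21 hours 40 minutes travel time → 2:09 AM UTC (Nov 8).
Isla Perdida is UTC+1:00, so local arrival = 2:09 AM + 1:00 = 3:09 AM on Nov 8.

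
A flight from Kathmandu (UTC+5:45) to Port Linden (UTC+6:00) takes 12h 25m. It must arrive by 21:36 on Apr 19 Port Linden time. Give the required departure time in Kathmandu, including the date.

08:56 on April 19

Target arrival in UTC: 21:36 − 6:00 = 15:36 on Apr 19.
Subtract 12 hours and 25 minutes → departure 03:11 UTC on Apr 19.
Kathmandu is UTC+5:45: 03:11 + 5:45 = 08:56 on Apr 19.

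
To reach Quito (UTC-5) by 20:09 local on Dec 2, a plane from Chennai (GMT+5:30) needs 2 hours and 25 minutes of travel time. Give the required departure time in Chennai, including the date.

04:14 on Dec 3

Target arrival in UTC: 20:09 + 5:00 = 01:09 on Dec 3.
Subtract 2 hours 25 minutes → departure 22:44 UTC on Dec 2.
Chennai is UTC+5:30: 22:44 + 5:30 = 04:14 on Dec 3.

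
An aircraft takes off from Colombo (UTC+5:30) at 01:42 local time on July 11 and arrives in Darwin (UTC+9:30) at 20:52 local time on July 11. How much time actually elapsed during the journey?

Darwin is 4:00 ahead of Colombo.
Clock-face elapsed time (ignoring zones) is 19 hours 10 minutes.
Actual elapsed = 19 hours 10 minutes − 4:00 = 15 hours 10 minutes.

15 hours 10 minutes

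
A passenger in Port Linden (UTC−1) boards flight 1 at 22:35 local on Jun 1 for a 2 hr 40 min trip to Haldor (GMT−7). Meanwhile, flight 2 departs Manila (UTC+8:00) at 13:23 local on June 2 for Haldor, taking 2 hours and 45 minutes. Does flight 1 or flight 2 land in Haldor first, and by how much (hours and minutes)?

the first, by 5 hours 53 minutes

Flight 1 in UTC: 22:35 + 1:00 = 23:35 on Jun 1.
+2 hours 40 minutes → arrive 02:15 UTC on Jun 2.
Flight 2 in UTC: 13:23 − 8:00 = 05:23 on Jun 2.
+2 hours and 45 minutes → arrive 08:08 UTC on Jun 2.
Flight 1 lands earlier by 5 hours 53 minutes.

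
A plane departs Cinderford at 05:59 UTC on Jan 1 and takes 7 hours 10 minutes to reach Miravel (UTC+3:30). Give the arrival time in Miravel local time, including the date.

Departure is given in UTC: 05:59 on Jan 1.
Add 7 hours and 10 minutes → 13:09 UTC.
Miravel is UTC+3:30: 13:09 + 3:30 = 16:39 on Jan 1.

16:39 on January 1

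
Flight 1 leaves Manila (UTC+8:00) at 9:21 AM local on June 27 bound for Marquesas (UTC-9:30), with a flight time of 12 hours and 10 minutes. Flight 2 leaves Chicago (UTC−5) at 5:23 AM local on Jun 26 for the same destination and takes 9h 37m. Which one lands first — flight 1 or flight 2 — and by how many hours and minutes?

Flight 1 in UTC: 9:21 AM − 8:00 = 1:21 AM on Jun 27.
+12 hours and 10 minutes → arrive 1:31 PM UTC on Jun 27.
Flight 2 in UTC: 5:23 AM + 5:00 = 10:23 AM on Jun 26.
+9 hours 37 minutes → arrive 8:00 PM UTC on Jun 26.
Flight 2 lands earlier by 17 hours 31 minutes.

the second, by 17 hours 31 minutes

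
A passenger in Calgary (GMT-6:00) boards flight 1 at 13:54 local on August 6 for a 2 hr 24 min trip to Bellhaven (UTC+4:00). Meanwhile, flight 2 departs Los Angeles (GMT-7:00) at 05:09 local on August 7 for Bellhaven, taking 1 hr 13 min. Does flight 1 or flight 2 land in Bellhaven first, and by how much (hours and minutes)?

the first, by 15 hours 4 minutes

Flight 1 in UTC: 13:54 + 6:00 = 19:54 on Aug 6.
+2 hours 24 minutes → arrive 22:18 UTC on Aug 6.
Flight 2 in UTC: 05:09 + 7:00 = 12:09 on Aug 7.
+1 hour 13 minutes → arrive 13:22 UTC on Aug 7.
Flight 1 lands earlier by 15 hours 4 minutes.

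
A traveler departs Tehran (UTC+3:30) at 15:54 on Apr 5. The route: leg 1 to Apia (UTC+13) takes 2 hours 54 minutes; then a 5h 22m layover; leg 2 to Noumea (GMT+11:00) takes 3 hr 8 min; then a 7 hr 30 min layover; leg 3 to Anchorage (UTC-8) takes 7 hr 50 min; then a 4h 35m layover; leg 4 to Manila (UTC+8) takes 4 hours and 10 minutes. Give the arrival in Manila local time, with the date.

Convert departure to UTC: 15:54 − 3:30 = 12:24 UTC on Apr 5.
Add 2 hours 54 minutes leg 1 → 15:18 UTC.
Add 5 hours and 22 minutes layover in Apia → 20:40 UTC.
Add 3 hours and 8 minutes leg 2 → 23:48 UTC.
Add 7 hours and 30 minutes layover in Noumea → 07:18 UTC (Apr 6).
Add 7 hours 50 minutes leg 3 → 15:08 UTC.
Add 4 hours 35 minutes layover in Anchorage → 19:43 UTC.
Add 4 hours 10 minutes leg 4 → 23:53 UTC.
Manila is UTC+8:00, so local arrival = 23:53 + 8:00 = 07:53 on Apr 7.

07:53 on April 7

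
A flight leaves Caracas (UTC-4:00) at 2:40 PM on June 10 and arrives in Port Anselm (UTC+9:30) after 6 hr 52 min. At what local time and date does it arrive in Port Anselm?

Port Anselm is 13:30 ahead of Caracas.
After 6 hours 52 minutes it is 9:32 PM in Caracas.
Shift by the zone difference: 9:32 PM + 13:30 = 11:02 AM on Jun 11 in Port Anselm.

11:02 AM on June 11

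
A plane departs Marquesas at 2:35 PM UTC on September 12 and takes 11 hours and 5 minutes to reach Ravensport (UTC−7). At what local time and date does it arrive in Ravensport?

6:40 PM on September 12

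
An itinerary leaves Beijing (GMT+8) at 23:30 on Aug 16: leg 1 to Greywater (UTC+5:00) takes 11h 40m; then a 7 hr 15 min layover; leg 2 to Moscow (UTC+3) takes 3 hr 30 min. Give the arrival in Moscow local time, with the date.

Convert departure to UTC: 23:30 − 8:00 = 15:30 UTC on Aug 16.
Add 11 hours 40 minutes leg 1 → 03:10 UTC (Aug 17).
Add 7 hours and 15 minutes layover in Greywater → 10:25 UTC.
Add 3 hours 30 minutes leg 2 → 13:55 UTC.
Moscow is UTC+3:00, so local arrival = 13:55 + 3:00 = 16:55 on Aug 17.

16:55 on August 17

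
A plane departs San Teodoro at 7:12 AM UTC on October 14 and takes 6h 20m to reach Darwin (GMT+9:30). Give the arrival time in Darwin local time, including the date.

Departure is given in UTC: 7:12 AM on Oct 14.
Add 6 hours 20 minutes → 1:32 PM UTC.
Darwin is UTC+9:30: 1:32 PM + 9:30 = 11:02 PM on Oct 14.

11:02 PM on Oct 14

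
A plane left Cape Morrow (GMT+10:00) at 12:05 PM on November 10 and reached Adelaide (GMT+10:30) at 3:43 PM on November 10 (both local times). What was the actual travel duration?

Departure in UTC: 12:05 PM − 10:00 = 2:05 AM on Nov 10.
Arrival in UTC: 3:43 PM − 10:30 = 5:13 AM on Nov 10.
Elapsed = 5:13 AM − 2:05 AM = 3 hours 8 minutes.

3 hours 8 minutes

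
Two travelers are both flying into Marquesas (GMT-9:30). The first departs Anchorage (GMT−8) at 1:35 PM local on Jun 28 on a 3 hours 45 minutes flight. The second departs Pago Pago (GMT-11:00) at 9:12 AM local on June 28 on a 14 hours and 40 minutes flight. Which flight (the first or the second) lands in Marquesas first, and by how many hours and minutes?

Flight 1 in UTC: 1:35 PM + 8:00 = 9:35 PM on Jun 28.
+3 hours and 45 minutes → arrive 1:20 AM UTC on Jun 29.
Flight 2 in UTC: 9:12 AM + 11:00 = 8:12 PM on Jun 28.
+14 hours and 40 minutes → arrive 10:52 AM UTC on Jun 29.
Flight 1 lands earlier by 9 hours 32 minutes.

the first, by 9 hours 32 minutes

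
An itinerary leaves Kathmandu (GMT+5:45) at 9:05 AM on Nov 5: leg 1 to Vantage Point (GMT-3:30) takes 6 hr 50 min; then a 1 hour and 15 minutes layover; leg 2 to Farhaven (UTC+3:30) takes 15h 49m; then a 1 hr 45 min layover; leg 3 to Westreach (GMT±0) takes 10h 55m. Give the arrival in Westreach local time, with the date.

3:54 PM on Nov 6

Convert departure to UTC: 9:05 AM − 5:45 = 3:20 AM UTC on Nov 5.
Add 6 hours 50 minutes leg 1 → 10:10 AM UTC.
Add 1 hour and 15 minutes layover in Vantage Point → 11:25 AM UTC.
Add 15 hours and 49 minutes leg 2 → 3:14 AM UTC (Nov 6).
Add 1 hour 45 minutes layover in Farhaven → 4:59 AM UTC.
Add 10 hours 55 minutes leg 3 → 3:54 PM UTC.
Westreach is UTC+0, so local arrival is the same: 3:54 PM on Nov 6.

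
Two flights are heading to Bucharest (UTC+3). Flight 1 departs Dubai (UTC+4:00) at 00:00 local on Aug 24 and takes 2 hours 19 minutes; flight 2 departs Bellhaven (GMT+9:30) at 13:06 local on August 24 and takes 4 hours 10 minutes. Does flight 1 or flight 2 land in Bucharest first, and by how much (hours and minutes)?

Flight 1 in UTC: 00:00 − 4:00 = 20:00 on Aug 23.
+2 hours 19 minutes → arrive 22:19 UTC on Aug 23.
Flight 2 in UTC: 13:06 − 9:30 = 03:36 on Aug 24.
+4 hours 10 minutes → arrive 07:46 UTC on Aug 24.
Flight 1 lands earlier by 9 hours 27 minutes.

the first, by 9 hours 27 minutes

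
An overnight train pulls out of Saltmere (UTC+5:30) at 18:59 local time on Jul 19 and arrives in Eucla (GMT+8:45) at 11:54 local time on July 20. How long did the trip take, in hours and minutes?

13 hours 40 minutes

Departure in UTC: 18:59 − 5:30 = 13:29 on Jul 19.
Arrival in UTC: 11:54 − 8:45 = 03:09 on Jul 20.
Elapsed = 03:09 − 13:29 (+1 day) = 13 hours 40 minutes.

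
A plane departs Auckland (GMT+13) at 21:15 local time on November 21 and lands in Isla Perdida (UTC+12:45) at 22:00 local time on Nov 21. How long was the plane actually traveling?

1 hour

Departure in UTC: 21:15 − 13:00 = 08:15 on Nov 21.
Arrival in UTC: 22:00 − 12:45 = 09:15 on Nov 21.
Elapsed = 09:15 − 08:15 = 1 hour.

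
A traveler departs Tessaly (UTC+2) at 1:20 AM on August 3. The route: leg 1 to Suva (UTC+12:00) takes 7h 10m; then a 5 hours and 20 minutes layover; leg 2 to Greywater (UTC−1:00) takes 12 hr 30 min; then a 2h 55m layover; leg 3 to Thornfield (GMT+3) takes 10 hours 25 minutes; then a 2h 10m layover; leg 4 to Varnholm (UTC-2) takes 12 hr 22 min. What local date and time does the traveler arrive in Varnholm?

Convert departure to UTC: 1:20 AM − 2:00 = 11:20 PM UTC on Aug 2.
Add 7 hours 10 minutes leg 1 → 6:30 AM UTC (Aug 3).
Add 5 hours and 20 minutes layover in Suva → 11:50 AM UTC.
Add 12 hours 30 minutes leg 2 → 12:20 AM UTC (Aug 4).
Add 2 hours and 55 minutes layover in Greywater → 3:15 AM UTC.
Add 10 hours 25 minutes leg 3 → 1:40 PM UTC.
Add 2 hours and 10 minutes layover in Thornfield → 3:50 PM UTC.
Add 12 hours 22 minutes leg 4 → 4:12 AM UTC (Aug 5).
Varnholm is UTC−2:00, so local arrival = 4:12 AM − 2:00 = 2:12 AM on Aug 5.

2:12 AM on August 5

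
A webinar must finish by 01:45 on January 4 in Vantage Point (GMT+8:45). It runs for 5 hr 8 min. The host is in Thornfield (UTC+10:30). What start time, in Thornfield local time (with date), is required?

Target end time in UTC: 01:45 − 8:45 = 17:00 on Jan 3.
Subtract 5 hours 8 minutes → start 11:52 UTC on Jan 3.
Thornfield is UTC+10:30: 11:52 + 10:30 = 22:22 on Jan 3.

22:22 on January 3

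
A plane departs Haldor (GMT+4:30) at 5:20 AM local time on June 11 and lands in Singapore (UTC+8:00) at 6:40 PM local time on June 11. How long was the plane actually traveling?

Departure in UTC: 5:20 AM − 4:30 = 12:50 AM on Jun 11.
Arrival in UTC: 6:40 PM − 8:00 = 10:40 AM on Jun 11.
Elapsed = 10:40 AM − 12:50 AM = 9 hours 50 minutes.

9 hours 50 minutes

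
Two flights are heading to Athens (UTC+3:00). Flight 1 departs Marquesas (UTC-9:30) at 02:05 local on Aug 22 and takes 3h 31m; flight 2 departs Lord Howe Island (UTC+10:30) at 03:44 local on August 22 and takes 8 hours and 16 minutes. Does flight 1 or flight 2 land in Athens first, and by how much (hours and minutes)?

Flight 1 in UTC: 02:05 + 9:30 = 11:35 on Aug 22.
+3 hours 31 minutes → arrive 15:06 UTC on Aug 22.
Flight 2 in UTC: 03:44 − 10:30 = 17:14 on Aug 21.
+8 hours and 16 minutes → arrive 01:30 UTC on Aug 22.
Flight 2 lands earlier by 13 hours 36 minutes.

the second, by 13 hours 36 minutes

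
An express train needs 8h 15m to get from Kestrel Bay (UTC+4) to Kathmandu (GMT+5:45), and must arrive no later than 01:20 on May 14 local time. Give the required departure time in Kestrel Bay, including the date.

Target arrival in UTC: 01:20 − 5:45 = 19:35 on May 13.
Subtract 8 hours and 15 minutes → departure 11:20 UTC on May 13.
Kestrel Bay is UTC+4:00: 11:20 + 4:00 = 15:20 on May 13.

15:20 on May 13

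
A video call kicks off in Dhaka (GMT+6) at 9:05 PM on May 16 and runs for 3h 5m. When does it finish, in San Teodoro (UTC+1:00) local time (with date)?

7:10 PM on May 16

San Teodoro is 5:00 behind Dhaka.
After 3 hours 5 minutes it is 12:10 AM (May 17) in Dhaka.
Shift by the zone difference: 12:10 AM − 5:00 = 7:10 PM on May 16 in San Teodoro.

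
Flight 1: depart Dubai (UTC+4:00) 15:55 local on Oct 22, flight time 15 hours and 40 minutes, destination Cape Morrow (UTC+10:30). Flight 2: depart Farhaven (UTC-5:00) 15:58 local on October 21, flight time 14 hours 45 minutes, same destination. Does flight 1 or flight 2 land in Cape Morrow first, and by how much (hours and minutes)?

the second, by 15 hours 52 minutes

Flight 1 in UTC: 15:55 − 4:00 = 11:55 on Oct 22.
+15 hours and 40 minutes → arrive 03:35 UTC on Oct 23.
Flight 2 in UTC: 15:58 + 5:00 = 20:58 on Oct 21.
+14 hours and 45 minutes → arrive 11:43 UTC on Oct 22.
Flight 2 lands earlier by 15 hours 52 minutes.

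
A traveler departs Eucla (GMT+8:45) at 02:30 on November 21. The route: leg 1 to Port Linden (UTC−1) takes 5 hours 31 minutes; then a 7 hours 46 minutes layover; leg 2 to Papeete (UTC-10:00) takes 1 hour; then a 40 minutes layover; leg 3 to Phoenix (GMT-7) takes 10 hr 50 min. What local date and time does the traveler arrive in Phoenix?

12:32 on Nov 21

Convert departure to UTC: 02:30 − 8:45 = 17:45 UTC on Nov 20.
Add 5 hours and 31 minutes leg 1 → 23:16 UTC.
Add 7 hours and 46 minutes layover in Port Linden → 07:02 UTC (Nov 21).
Add 1 hour leg 2 → 08:02 UTC.
Add 40 minutes layover in Papeete → 08:42 UTC.
Add 10 hours and 50 minutes leg 3 → 19:32 UTC.
Phoenix is UTC−7:00, so local arrival = 19:32 − 7:00 = 12:32 on Nov 21.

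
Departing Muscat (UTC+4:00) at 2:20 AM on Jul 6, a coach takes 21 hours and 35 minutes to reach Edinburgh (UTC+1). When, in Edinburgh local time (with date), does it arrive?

Convert departure to UTC: 2:20 AM − 4:00 = 10:20 PM UTC on Jul 5.
Add 21 hours and 35 minutes travel time → 7:55 PM UTC (Jul 6).
Edinburgh is UTC+1:00, so local arrival = 7:55 PM + 1:00 = 8:55 PM on Jul 6.

8:55 PM on July 6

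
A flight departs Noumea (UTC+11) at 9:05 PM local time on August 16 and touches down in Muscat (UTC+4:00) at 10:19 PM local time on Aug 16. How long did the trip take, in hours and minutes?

Departure in UTC: 9:05 PM − 11:00 = 10:05 AM on Aug 16.
Arrival in UTC: 10:19 PM − 4:00 = 6:19 PM on Aug 16.
Elapsed = 6:19 PM − 10:05 AM = 8 hours 14 minutes.

8 hours 14 minutes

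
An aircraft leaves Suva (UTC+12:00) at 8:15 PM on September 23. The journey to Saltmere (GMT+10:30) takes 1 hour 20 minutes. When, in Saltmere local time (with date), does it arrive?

8:05 PM on September 23

Saltmere is 1:30 behind Suva.
After 1 hour and 20 minutes it is 9:35 PM in Suva.
Shift by the zone difference: 9:35 PM − 1:30 = 8:05 PM on Sep 23 in Saltmere.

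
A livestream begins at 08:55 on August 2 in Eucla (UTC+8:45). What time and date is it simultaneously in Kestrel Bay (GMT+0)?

00:10 on August 2

In UTC: 08:55 − 8:45 = 00:10 on Aug 2.
Kestrel Bay is UTC+0, so it is 00:10 on Aug 2.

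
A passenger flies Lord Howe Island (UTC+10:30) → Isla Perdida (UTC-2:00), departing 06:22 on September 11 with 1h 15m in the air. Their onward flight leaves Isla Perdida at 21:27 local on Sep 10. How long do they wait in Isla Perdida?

Convert departure to UTC: 06:22 − 10:30 = 19:52 UTC on Sep 10.
Add 1 hour and 15 minutes flight time → 21:07 UTC.
Isla Perdida is UTC−2:00, so local arrival = 21:07 − 2:00 = 19:07 on Sep 10.
Layover = 21:27 − 19:07 = 2 hours 20 minutes.

2 hours 20 minutes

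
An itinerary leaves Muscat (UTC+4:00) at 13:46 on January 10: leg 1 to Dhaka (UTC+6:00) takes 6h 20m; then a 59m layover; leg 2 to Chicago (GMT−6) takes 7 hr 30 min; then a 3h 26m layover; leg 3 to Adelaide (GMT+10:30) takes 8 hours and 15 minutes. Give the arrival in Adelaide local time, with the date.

22:46 on Jan 11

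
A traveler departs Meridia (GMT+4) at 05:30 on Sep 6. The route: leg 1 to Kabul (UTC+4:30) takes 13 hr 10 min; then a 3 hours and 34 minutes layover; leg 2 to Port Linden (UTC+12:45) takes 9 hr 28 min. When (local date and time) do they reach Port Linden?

16:27 on September 7

Convert departure to UTC: 05:30 − 4:00 = 01:30 UTC on Sep 6.
Add 13 hours and 10 minutes leg 1 → 14:40 UTC.
Add 3 hours 34 minutes layover in Kabul → 18:14 UTC.
Add 9 hours and 28 minutes leg 2 → 03:42 UTC (Sep 7).
Port Linden is UTC+12:45, so local arrival = 03:42 + 12:45 = 16:27 on Sep 7.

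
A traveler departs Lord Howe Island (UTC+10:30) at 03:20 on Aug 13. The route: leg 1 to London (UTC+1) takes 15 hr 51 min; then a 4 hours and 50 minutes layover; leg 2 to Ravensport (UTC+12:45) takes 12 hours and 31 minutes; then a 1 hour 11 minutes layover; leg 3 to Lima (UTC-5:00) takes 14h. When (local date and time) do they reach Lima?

12:13 on August 14

Convert departure to UTC: 03:20 − 10:30 = 16:50 UTC on Aug 12.
Add 15 hours and 51 minutes leg 1 → 08:41 UTC (Aug 13).
Add 4 hours and 50 minutes layover in London → 13:31 UTC.
Add 12 hours and 31 minutes leg 2 → 02:02 UTC (Aug 14).
Add 1 hour and 11 minutes layover in Ravensport → 03:13 UTC.
Add 14 hours leg 3 → 17:13 UTC.
Lima is UTC−5:00, so local arrival = 17:13 − 5:00 = 12:13 on Aug 14.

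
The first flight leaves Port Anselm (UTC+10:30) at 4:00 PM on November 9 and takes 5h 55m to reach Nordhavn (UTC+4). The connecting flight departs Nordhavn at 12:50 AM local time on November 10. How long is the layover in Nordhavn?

Convert departure to UTC: 4:00 PM − 10:30 = 5:30 AM UTC on Nov 9.
Add 5 hours 55 minutes flight time → 11:25 AM UTC.
Nordhavn is UTC+4:00, so local arrival = 11:25 AM + 4:00 = 3:25 PM on Nov 9.
Layover = 12:50 AM − 3:25 PM (+1 day) = 9 hours 25 minutes.

9 hours 25 minutes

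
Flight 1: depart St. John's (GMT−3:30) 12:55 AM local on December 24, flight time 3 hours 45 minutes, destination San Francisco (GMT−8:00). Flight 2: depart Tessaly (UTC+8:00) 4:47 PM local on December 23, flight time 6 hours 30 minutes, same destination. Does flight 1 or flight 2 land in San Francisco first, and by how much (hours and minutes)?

Flight 1 in UTC: 12:55 AM + 3:30 = 4:25 AM on Dec 24.
+3 hours and 45 minutes → arrive 8:10 AM UTC on Dec 24.
Flight 2 in UTC: 4:47 PM − 8:00 = 8:47 AM on Dec 23.
+6 hours 30 minutes → arrive 3:17 PM UTC on Dec 23.
Flight 2 lands earlier by 16 hours 53 minutes.

the second, by 16 hours 53 minutes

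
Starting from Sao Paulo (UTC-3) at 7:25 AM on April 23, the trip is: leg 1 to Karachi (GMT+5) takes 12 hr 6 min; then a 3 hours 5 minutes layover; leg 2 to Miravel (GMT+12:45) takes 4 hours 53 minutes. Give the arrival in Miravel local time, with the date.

7:14 PM on Apr 24

Convert departure to UTC: 7:25 AM + 3:00 = 10:25 AM UTC on Apr 23.
Add 12 hours and 6 minutes leg 1 → 10:31 PM UTC.
Add 3 hours and 5 minutes layover in Karachi → 1:36 AM UTC (Apr 24).
Add 4 hours 53 minutes leg 2 → 6:29 AM UTC.
Miravel is UTC+12:45, so local arrival = 6:29 AM + 12:45 = 7:14 PM on Apr 24.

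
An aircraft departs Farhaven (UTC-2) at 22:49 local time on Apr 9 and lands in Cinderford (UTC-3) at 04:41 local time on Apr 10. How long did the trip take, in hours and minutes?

6 hours 52 minutes

Cinderford is 1:00 behind Farhaven.
Clock-face elapsed time (ignoring zones) is 5 hours 52 minutes.
Actual elapsed = 5 hours 52 minutes + 1:00 = 6 hours 52 minutes.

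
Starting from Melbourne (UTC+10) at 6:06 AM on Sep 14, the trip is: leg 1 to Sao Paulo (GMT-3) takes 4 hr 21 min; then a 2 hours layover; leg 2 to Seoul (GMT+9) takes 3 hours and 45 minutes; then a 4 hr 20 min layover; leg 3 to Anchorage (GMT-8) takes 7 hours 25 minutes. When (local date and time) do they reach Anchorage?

Convert departure to UTC: 6:06 AM − 10:00 = 8:06 PM UTC on Sep 13.
Add 4 hours and 21 minutes leg 1 → 12:27 AM UTC (Sep 14).
Add 2 hours layover in Sao Paulo → 2:27 AM UTC.
Add 3 hours 45 minutes leg 2 → 6:12 AM UTC.
Add 4 hours 20 minutes layover in Seoul → 10:32 AM UTC.
Add 7 hours and 25 minutes leg 3 → 5:57 PM UTC.
Anchorage is UTC−8:00, so local arrival = 5:57 PM − 8:00 = 9:57 AM on Sep 14.

9:57 AM on September 14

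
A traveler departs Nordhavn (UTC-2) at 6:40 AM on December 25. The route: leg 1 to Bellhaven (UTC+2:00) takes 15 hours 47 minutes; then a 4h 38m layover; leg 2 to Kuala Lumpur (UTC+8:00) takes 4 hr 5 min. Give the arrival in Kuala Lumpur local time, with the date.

Convert departure to UTC: 6:40 AM + 2:00 = 8:40 AM UTC on Dec 25.
Add 15 hours and 47 minutes leg 1 → 12:27 AM UTC (Dec 26).
Add 4 hours 38 minutes layover in Bellhaven → 5:05 AM UTC.
Add 4 hours and 5 minutes leg 2 → 9:10 AM UTC.
Kuala Lumpur is UTC+8:00, so local arrival = 9:10 AM + 8:00 = 5:10 PM on Dec 26.

5:10 PM on December 26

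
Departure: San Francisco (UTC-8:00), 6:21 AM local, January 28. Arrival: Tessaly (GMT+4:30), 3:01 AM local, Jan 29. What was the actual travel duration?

8 hours 10 minutes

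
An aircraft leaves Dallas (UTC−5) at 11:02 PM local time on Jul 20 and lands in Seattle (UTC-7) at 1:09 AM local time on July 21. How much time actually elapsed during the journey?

Seattle is 2:00 behind Dallas.
Clock-face elapsed time (ignoring zones) is 2 hours 7 minutes.
Actual elapsed = 2 hours 7 minutes + 2:00 = 4 hours 7 minutes.

4 hours 7 minutes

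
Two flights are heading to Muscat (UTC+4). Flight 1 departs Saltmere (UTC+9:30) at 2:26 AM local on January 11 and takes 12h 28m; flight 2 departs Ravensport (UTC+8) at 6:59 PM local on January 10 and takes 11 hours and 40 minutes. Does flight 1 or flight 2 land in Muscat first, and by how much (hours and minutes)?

the second, by 6 hours 45 minutes

Flight 1 in UTC: 2:26 AM − 9:30 = 4:56 PM on Jan 10.
+12 hours and 28 minutes → arrive 5:24 AM UTC on Jan 11.
Flight 2 in UTC: 6:59 PM − 8:00 = 10:59 AM on Jan 10.
+11 hours and 40 minutes → arrive 10:39 PM UTC on Jan 10.
Flight 2 lands earlier by 6 hours 45 minutes.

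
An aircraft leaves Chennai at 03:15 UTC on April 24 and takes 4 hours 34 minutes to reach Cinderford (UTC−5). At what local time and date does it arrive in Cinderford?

02:49 on April 24

Departure is given in UTC: 03:15 on Apr 24.
Add 4 hours 34 minutes → 07:49 UTC.
Cinderford is UTC−5:00: 07:49 − 5:00 = 02:49 on Apr 24.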